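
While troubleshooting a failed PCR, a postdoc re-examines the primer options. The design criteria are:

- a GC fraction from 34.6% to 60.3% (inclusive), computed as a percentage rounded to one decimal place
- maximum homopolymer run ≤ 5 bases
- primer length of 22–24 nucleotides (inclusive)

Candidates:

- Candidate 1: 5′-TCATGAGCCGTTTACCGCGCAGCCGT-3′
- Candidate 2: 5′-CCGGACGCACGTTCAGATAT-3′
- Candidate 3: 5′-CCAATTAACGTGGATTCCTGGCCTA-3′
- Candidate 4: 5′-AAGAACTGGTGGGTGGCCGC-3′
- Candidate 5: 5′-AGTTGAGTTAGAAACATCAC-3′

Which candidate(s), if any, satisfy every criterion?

Candidate 1 (26 nt, A=4 T=6 G=7 C=9): GC 16/26 = 61.5%, outside 34.6–60.3% ✗; longest run = 3 ✓; length 26, outside 22–24 ✗ — fails.
Candidate 2 (20 nt, A=5 T=4 G=5 C=6): GC 11/20 = 55.0% ✓; longest run = 2 ✓; length 20, outside 22–24 ✗ — fails.
Candidate 3 (25 nt, A=6 T=7 G=5 C=7): GC 12/25 = 48.0% ✓; longest run = 2 ✓; length 25, outside 22–24 ✗ — fails.
Candidate 4 (20 nt, A=4 T=3 G=9 C=4): GC 13/20 = 65.0%, outside 34.6–60.3% ✗; longest run = 3 ✓; length 20, outside 22–24 ✗ — fails.
Candidate 5 (20 nt, A=8 T=5 G=4 C=3): GC 7/20 = 35.0% ✓; longest run = 3 ✓; length 20, outside 22–24 ✗ — fails.

None of the candidates satisfy all criteria.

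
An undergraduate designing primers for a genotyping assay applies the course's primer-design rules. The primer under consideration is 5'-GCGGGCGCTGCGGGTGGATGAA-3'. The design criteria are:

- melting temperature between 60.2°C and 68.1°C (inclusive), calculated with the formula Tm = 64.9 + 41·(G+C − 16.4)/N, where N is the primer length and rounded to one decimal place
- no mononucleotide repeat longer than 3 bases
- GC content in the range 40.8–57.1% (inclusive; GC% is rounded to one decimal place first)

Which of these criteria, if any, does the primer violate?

Base counts: A=3, T=3, G=12, C=4 (length 22).
Tm: Tm = 64.9 + 41·(16 − 16.4)/22 = 64.2°C ✓
homopolymer run: longest run = 3 ✓
GC content: GC 16/22 = 72.7%, outside 40.8–57.1% ✗

Fails: GC content.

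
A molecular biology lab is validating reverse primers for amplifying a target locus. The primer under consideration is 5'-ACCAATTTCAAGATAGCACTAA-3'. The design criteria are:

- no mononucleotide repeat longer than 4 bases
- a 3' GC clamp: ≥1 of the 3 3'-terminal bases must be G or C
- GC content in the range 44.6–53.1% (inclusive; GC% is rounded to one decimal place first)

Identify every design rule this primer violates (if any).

Fails: GC clamp, GC content.

Base counts: A=10, T=5, G=2, C=5 (length 22).
homopolymer run: longest run = 3 ✓
GC clamp: 3' end TAA has 0 G/C, need ≥1 ✗
GC content: GC 7/22 = 31.8%, outside 44.6–53.1% ✗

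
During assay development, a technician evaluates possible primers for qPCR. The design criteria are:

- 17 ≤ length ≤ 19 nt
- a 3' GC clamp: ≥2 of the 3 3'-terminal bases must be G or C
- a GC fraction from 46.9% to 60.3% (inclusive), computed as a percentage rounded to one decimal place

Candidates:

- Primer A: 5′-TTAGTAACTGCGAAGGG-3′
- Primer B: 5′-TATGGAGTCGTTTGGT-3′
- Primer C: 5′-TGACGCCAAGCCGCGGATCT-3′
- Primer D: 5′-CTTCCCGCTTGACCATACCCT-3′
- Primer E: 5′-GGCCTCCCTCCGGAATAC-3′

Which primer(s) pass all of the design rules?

Primer A only.

Primer A (17 nt, A=5 T=4 G=6 C=2): length 17 ✓; 3' end GGG has 3 G/C ✓; GC 8/17 = 47.1% ✓ — passes.
Primer B (16 nt, A=2 T=7 G=6 C=1): length 16, outside 17–19 ✗; 3' end GGT has 2 G/C ✓; GC 7/16 = 43.8%, outside 46.9–60.3% ✗ — fails.
Primer C (20 nt, A=4 T=3 G=6 C=7): length 20, outside 17–19 ✗; 3' end TCT has 1 G/C, need ≥2 ✗; GC 13/20 = 65.0%, outside 46.9–60.3% ✗ — fails.
Primer D (21 nt, A=3 T=6 G=2 C=10): length 21, outside 17–19 ✗; 3' end CCT has 2 G/C ✓; GC 12/21 = 57.1% ✓ — fails.
Primer E (18 nt, A=3 T=3 G=4 C=8): length 18 ✓; 3' end TAC has 1 G/C, need ≥2 ✗; GC 12/18 = 66.7%, outside 46.9–60.3% ✗ — fails.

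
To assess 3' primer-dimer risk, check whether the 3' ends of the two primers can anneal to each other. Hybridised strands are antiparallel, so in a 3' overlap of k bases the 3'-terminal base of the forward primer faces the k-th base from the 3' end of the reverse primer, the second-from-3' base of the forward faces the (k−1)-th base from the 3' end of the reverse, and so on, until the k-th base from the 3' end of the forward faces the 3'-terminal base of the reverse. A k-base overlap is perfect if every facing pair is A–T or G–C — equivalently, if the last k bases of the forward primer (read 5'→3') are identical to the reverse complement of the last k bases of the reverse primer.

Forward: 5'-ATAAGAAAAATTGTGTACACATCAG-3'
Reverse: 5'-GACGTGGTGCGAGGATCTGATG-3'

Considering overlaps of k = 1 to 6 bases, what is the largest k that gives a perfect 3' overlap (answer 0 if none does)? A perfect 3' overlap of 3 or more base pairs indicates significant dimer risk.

Last 6 bases (5'→3') — forward …CATCAG, reverse …CTGATG.
Reverse complement of the reverse primer's last 6 bases: CATCAG; its first k bases are the reverse complement of the reverse primer's last k bases, so a perfect k-base overlap needs the forward primer's last k bases to equal them.
Comparing (forward last k vs required): k=1: G vs C ✗; k=2: AG vs CA ✗; k=3: CAG vs CAT ✗; k=4: TCAG vs CATC ✗; k=5: ATCAG vs CATCA ✗; k=6: CATCAG vs CATCAG ✓.
Only k = 6 is perfect, so the longest perfect 3' overlap is 6.

Longest perfect overlap: 6 complementary base pairs; significant dimer risk (threshold 3).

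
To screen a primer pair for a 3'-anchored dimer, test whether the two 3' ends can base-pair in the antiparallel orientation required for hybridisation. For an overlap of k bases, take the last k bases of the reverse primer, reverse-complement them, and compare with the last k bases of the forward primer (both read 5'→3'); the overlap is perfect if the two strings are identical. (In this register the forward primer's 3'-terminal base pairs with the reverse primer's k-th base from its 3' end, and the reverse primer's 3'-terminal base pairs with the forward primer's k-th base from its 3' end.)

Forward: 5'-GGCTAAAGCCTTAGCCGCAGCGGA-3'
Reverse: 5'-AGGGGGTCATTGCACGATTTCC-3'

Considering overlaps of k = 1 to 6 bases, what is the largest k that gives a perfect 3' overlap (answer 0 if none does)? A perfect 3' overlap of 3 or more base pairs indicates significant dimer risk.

Last 6 bases (5'→3') — forward …AGCGGA, reverse …ATTTCC.
Reverse complement of the reverse primer's last 6 bases: GGAAAT; its first k bases are the reverse complement of the reverse primer's last k bases, so a perfect k-base overlap needs the forward primer's last k bases to equal them.
Comparing (forward last k vs required): k=1: A vs G ✗; k=2: GA vs GG ✗; k=3: GGA vs GGA ✓; k=4: CGGA vs GGAA ✗; k=5: GCGGA vs GGAAA ✗; k=6: AGCGGA vs GGAAAT ✗.
Only k = 3 is perfect, so the longest perfect 3' overlap is 3.

Longest perfect overlap: 3 complementary base pairs; significant dimer risk (threshold 3).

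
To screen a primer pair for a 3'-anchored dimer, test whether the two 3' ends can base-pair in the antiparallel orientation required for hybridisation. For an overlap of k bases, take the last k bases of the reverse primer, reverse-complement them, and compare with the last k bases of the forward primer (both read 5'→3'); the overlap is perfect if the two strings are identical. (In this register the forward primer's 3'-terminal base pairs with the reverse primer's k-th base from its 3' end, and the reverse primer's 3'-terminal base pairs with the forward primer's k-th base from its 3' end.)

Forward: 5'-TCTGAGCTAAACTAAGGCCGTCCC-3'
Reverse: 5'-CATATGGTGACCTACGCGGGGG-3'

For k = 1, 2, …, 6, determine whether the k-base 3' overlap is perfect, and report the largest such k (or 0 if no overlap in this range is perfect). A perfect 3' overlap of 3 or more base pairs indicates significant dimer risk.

Last 6 bases (5'→3') — forward …CGTCCC, reverse …CGGGGG.
Reverse complement of the reverse primer's last 6 bases: CCCCCG; its first k bases are the reverse complement of the reverse primer's last k bases, so a perfect k-base overlap needs the forward primer's last k bases to equal them.
Comparing (forward last k vs required): k=1: C vs C ✓; k=2: CC vs CC ✓; k=3: CCC vs CCC ✓; k=4: TCCC vs CCCC ✗; k=5: GTCCC vs CCCCC ✗; k=6: CGTCCC vs CCCCCG ✗.
Perfect overlaps at k = 1, 2, 3; the largest is 3.

Longest perfect overlap: 3 complementary base pairs; significant dimer risk (threshold 3).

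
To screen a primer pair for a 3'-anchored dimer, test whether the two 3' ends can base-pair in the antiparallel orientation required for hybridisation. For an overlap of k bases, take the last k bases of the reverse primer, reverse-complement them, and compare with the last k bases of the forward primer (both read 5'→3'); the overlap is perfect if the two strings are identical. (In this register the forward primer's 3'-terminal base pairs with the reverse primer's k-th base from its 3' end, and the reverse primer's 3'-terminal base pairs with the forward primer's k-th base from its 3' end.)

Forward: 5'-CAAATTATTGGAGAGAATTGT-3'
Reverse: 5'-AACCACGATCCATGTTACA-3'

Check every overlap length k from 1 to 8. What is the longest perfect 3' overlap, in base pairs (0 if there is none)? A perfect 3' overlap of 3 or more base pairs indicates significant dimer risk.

Last 8 bases (5'→3') — forward …AGAATTGT, reverse …ATGTTACA.
Reverse complement of the reverse primer's last 8 bases: TGTAACAT; its first k bases are the reverse complement of the reverse primer's last k bases, so a perfect k-base overlap needs the forward primer's last k bases to equal them.
Comparing (forward last k vs required): k=1: T vs T ✓; k=2: GT vs TG ✗; k=3: TGT vs TGT ✓; k=4: TTGT vs TGTA ✗; k=5: ATTGT vs TGTAA ✗; k=6: AATTGT vs TGTAAC ✗; k=7: GAATTGT vs TGTAACA ✗; k=8: AGAATTGT vs TGTAACAT ✗.
Perfect overlaps at k = 1, 3; the largest is 3.

Longest perfect overlap: 3 complementary base pairs; significant dimer risk (threshold 3).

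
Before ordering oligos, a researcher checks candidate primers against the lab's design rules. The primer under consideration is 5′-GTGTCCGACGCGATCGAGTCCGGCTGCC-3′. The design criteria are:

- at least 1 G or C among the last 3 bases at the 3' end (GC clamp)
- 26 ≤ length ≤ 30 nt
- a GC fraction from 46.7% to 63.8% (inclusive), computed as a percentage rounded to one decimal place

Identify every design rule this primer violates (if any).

Fails: GC content.

Base counts: A=3, T=5, G=10, C=10 (length 28).
GC clamp: 3' end GCC has 3 G/C ✓
length: length 28 ✓
GC content: GC 20/28 = 71.4%, outside 46.7–63.8% ✗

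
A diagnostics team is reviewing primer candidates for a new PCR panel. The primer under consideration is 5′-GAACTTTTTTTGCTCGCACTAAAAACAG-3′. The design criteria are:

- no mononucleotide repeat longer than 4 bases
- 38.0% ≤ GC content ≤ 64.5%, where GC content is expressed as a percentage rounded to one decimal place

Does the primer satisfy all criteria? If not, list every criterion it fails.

Fails: homopolymer run, GC content.

Base counts: A=9, T=9, G=4, C=6 (length 28).
homopolymer run: longest run = 7, exceeds 4 ✗
GC content: GC 10/28 = 35.7%, outside 38.0–64.5% ✗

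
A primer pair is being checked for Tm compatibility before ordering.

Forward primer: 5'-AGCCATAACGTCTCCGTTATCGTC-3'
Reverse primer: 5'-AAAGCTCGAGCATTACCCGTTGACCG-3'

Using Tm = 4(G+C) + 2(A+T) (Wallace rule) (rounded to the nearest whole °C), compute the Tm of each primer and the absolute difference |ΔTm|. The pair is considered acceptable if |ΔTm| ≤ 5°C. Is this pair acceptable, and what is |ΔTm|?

|ΔTm| = 8°C; the pair is not acceptable.

Forward: A=5 T=7 G=4 C=8 → Tm = 2·12 + 4·12 = 72°C.
Reverse: A=7 T=5 G=6 C=8 → Tm = 2·12 + 4·14 = 80°C.
|ΔTm| = |72 − 80| = 8°C, > 5°C.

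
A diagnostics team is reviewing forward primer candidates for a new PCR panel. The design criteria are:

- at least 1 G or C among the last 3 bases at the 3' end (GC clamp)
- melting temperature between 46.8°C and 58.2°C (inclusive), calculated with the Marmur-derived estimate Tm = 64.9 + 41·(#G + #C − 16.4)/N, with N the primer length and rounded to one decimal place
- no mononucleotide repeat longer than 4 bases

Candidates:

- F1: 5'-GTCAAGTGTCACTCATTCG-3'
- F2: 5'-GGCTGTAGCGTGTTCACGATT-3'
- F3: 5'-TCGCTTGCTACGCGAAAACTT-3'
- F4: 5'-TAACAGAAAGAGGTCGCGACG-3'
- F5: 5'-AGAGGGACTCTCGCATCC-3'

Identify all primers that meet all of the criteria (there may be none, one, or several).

F1, F3, F4 and F5.

F1 (19 nt, A=4 T=6 G=4 C=5): 3' end TCG has 2 G/C ✓; Tm = 64.9 + 41·(9 − 16.4)/19 = 48.9°C ✓; longest run = 2 ✓ — passes.
F2 (21 nt, A=3 T=7 G=7 C=4): 3' end ATT has 0 G/C, need ≥1 ✗; Tm = 64.9 + 41·(11 − 16.4)/21 = 54.4°C ✓; longest run = 2 ✓ — fails.
F3 (21 nt, A=5 T=6 G=4 C=6): 3' end CTT has 1 G/C ✓; Tm = 64.9 + 41·(10 − 16.4)/21 = 52.4°C ✓; longest run = 4 ✓ — passes.
F4 (21 nt, A=8 T=2 G=7 C=4): 3' end ACG has 2 G/C ✓; Tm = 64.9 + 41·(11 − 16.4)/21 = 54.4°C ✓; longest run = 3 ✓ — passes.
F5 (18 nt, A=4 T=3 G=5 C=6): 3' end TCC has 2 G/C ✓; Tm = 64.9 + 41·(11 − 16.4)/18 = 52.6°C ✓; longest run = 3 ✓ — passes.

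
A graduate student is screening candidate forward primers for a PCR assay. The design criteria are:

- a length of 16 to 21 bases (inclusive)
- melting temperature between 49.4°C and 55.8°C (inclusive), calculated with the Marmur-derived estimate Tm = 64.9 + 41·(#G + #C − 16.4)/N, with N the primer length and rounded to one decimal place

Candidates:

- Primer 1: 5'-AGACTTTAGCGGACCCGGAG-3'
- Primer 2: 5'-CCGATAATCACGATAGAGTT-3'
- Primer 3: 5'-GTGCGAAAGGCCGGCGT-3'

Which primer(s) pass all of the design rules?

Primer 3 only.

Primer 1 (20 nt, A=5 T=3 G=7 C=5): length 20 ✓; Tm = 64.9 + 41·(12 − 16.4)/20 = 55.9°C, outside 49.4–55.8°C ✗ — fails.
Primer 2 (20 nt, A=7 T=5 G=4 C=4): length 20 ✓; Tm = 64.9 + 41·(8 − 16.4)/20 = 47.7°C, outside 49.4–55.8°C ✗ — fails.
Primer 3 (17 nt, A=3 T=2 G=8 C=4): length 17 ✓; Tm = 64.9 + 41·(12 − 16.4)/17 = 54.3°C ✓ — passes.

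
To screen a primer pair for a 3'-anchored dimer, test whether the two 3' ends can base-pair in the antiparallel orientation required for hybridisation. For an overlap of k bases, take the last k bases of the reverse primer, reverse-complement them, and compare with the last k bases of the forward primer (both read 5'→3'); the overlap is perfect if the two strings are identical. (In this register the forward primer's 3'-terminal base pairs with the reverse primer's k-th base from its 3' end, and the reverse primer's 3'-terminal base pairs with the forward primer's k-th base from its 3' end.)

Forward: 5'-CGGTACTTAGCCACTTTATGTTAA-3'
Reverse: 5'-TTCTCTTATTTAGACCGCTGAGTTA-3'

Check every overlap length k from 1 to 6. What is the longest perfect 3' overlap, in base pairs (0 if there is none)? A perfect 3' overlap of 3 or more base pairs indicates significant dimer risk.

Longest perfect overlap: 3 complementary base pairs; significant dimer risk (threshold 3).

Last 6 bases (5'→3') — forward …TGTTAA, reverse …GAGTTA.
Reverse complement of the reverse primer's last 6 bases: TAACTC; its first k bases are the reverse complement of the reverse primer's last k bases, so a perfect k-base overlap needs the forward primer's last k bases to equal them.
Comparing (forward last k vs required): k=1: A vs T ✗; k=2: AA vs TA ✗; k=3: TAA vs TAA ✓; k=4: TTAA vs TAAC ✗; k=5: GTTAA vs TAACT ✗; k=6: TGTTAA vs TAACTC ✗.
Only k = 3 is perfect, so the longest perfect 3' overlap is 3.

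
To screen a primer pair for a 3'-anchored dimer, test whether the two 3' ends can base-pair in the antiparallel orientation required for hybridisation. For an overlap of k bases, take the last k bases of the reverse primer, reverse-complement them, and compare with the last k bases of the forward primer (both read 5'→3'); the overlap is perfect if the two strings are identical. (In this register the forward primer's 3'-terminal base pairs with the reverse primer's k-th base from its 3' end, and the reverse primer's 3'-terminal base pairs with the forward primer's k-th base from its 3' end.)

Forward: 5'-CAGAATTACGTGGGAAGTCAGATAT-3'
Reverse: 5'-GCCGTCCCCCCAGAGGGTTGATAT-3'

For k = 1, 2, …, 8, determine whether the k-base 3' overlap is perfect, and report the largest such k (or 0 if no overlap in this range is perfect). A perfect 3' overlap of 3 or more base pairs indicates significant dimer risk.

Longest perfect overlap: 4 complementary base pairs; significant dimer risk (threshold 3).

Last 8 bases (5'→3') — forward …TCAGATAT, reverse …GTTGATAT.
Reverse complement of the reverse primer's last 8 bases: ATATCAAC; its first k bases are the reverse complement of the reverse primer's last k bases, so a perfect k-base overlap needs the forward primer's last k bases to equal them.
Comparing (forward last k vs required): k=1: T vs A ✗; k=2: AT vs AT ✓; k=3: TAT vs ATA ✗; k=4: ATAT vs ATAT ✓; k=5: GATAT vs ATATC ✗; k=6: AGATAT vs ATATCA ✗; k=7: CAGATAT vs ATATCAA ✗; k=8: TCAGATAT vs ATATCAAC ✗.
Perfect overlaps at k = 2, 4; the largest is 4.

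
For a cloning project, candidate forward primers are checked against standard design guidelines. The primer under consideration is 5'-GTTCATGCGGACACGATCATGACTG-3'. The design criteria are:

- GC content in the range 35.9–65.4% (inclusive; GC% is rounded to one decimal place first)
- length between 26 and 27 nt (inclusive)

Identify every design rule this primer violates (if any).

Base counts: A=6, T=6, G=7, C=6 (length 25).
GC content: GC 13/25 = 52.0% ✓
length: length 25, outside 26–27 ✗

Fails: length.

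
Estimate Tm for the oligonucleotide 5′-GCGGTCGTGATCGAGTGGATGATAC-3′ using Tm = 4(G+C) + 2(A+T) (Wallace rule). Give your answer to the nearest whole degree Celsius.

Base counts: A=5, T=6, G=10, C=4 (length 25).
Tm = 2·(5+6) + 4·(10+4) = 2·11 + 4·14 = 22 + 56 = 78°C.

78°C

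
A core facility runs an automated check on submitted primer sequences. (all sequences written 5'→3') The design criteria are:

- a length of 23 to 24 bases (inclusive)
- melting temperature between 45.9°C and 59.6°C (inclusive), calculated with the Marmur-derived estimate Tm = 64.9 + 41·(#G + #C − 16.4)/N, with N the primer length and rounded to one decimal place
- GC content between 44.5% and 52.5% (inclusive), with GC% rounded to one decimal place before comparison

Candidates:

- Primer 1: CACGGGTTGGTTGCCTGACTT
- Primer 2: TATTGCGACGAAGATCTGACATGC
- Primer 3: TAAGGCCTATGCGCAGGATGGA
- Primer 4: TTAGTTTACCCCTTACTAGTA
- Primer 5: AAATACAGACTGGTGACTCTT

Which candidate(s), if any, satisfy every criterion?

Primer 2 only.

Primer 1 (21 nt, A=2 T=7 G=7 C=5): length 21, outside 23–24 ✗; Tm = 64.9 + 41·(12 − 16.4)/21 = 56.3°C ✓; GC 12/21 = 57.1%, outside 44.5–52.5% ✗ — fails.
Primer 2 (24 nt, A=7 T=6 G=6 C=5): length 24 ✓; Tm = 64.9 + 41·(11 − 16.4)/24 = 55.7°C ✓; GC 11/24 = 45.8% ✓ — passes.
Primer 3 (22 nt, A=6 T=4 G=8 C=4): length 22, outside 23–24 ✗; Tm = 64.9 + 41·(12 − 16.4)/22 = 56.7°C ✓; GC 12/22 = 54.5%, outside 44.5–52.5% ✗ — fails.
Primer 4 (21 nt, A=5 T=9 G=2 C=5): length 21, outside 23–24 ✗; Tm = 64.9 + 41·(7 − 16.4)/21 = 46.5°C ✓; GC 7/21 = 33.3%, outside 44.5–52.5% ✗ — fails.
Primer 5 (21 nt, A=7 T=6 G=4 C=4): length 21, outside 23–24 ✗; Tm = 64.9 + 41·(8 − 16.4)/21 = 48.5°C ✓; GC 8/21 = 38.1%, outside 44.5–52.5% ✗ — fails.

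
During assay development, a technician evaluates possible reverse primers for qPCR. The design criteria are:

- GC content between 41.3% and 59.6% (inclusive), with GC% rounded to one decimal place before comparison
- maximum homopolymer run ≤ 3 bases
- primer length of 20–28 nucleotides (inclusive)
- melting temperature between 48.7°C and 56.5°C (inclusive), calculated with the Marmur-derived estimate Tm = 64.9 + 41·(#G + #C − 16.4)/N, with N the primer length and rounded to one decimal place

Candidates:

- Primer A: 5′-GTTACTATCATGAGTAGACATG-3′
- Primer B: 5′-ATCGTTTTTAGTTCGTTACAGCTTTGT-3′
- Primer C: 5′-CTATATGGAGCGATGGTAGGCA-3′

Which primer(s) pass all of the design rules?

Primer C only.

Primer A (22 nt, A=7 T=7 G=5 C=3): GC 8/22 = 36.4%, outside 41.3–59.6% ✗; longest run = 2 ✓; length 22 ✓; Tm = 64.9 + 41·(8 − 16.4)/22 = 49.2°C ✓ — fails.
Primer B (27 nt, A=4 T=14 G=5 C=4): GC 9/27 = 33.3%, outside 41.3–59.6% ✗; longest run = 5, exceeds 3 ✗; length 27 ✓; Tm = 64.9 + 41·(9 − 16.4)/27 = 53.7°C ✓ — fails.
Primer C (22 nt, A=6 T=5 G=8 C=3): GC 11/22 = 50.0% ✓; longest run = 2 ✓; length 22 ✓; Tm = 64.9 + 41·(11 − 16.4)/22 = 54.8°C ✓ — passes.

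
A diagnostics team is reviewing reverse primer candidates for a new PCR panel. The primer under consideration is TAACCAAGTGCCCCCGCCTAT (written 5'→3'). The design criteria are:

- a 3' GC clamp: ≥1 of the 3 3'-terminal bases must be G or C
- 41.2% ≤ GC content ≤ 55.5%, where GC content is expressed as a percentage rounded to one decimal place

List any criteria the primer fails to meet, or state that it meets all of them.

Fails: GC clamp, GC content.

Base counts: A=5, T=4, G=3, C=9 (length 21).
GC clamp: 3' end TAT has 0 G/C, need ≥1 ✗
GC content: GC 12/21 = 57.1%, outside 41.2–55.5% ✗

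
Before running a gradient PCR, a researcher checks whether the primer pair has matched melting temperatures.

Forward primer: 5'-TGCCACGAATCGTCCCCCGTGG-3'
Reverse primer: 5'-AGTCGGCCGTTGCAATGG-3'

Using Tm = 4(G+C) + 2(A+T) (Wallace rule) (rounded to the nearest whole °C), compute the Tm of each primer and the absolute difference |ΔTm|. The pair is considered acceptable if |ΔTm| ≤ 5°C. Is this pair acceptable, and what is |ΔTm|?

|ΔTm| = 16°C; the pair is not acceptable.

Forward: A=3 T=4 G=6 C=9 → Tm = 2·7 + 4·15 = 74°C.
Reverse: A=3 T=4 G=7 C=4 → Tm = 2·7 + 4·11 = 58°C.
|ΔTm| = |74 − 58| = 16°C, > 5°C.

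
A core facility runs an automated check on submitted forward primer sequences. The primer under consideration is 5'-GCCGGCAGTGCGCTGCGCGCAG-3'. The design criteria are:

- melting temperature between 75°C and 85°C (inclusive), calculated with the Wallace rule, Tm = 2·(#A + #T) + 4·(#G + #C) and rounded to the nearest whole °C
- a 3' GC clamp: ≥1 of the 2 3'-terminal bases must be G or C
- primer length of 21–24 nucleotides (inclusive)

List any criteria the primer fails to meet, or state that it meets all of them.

Meets all criteria.

Base counts: A=2, T=2, G=10, C=8 (length 22).
Tm: Tm = 2·4 + 4·18 = 80°C ✓
GC clamp: 3' end AG has 1 G/C ✓
length: length 22 ✓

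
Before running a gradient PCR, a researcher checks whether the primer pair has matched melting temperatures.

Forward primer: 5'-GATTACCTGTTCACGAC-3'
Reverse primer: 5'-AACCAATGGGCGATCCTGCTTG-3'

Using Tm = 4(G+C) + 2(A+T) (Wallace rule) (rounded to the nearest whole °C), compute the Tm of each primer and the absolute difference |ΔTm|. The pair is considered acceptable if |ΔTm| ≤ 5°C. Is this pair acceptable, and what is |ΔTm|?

|ΔTm| = 18°C; the pair is not acceptable.

Forward: A=4 T=5 G=3 C=5 → Tm = 2·9 + 4·8 = 50°C.
Reverse: A=5 T=5 G=6 C=6 → Tm = 2·10 + 4·12 = 68°C.
|ΔTm| = |50 − 68| = 18°C, > 5°C.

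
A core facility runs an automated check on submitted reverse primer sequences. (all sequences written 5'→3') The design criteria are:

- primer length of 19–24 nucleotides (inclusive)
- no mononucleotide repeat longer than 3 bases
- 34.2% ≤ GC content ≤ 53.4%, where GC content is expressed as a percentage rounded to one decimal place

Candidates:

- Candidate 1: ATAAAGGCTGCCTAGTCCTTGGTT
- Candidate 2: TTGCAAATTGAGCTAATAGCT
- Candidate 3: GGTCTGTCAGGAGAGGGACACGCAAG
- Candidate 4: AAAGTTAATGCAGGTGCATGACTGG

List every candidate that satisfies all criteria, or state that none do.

Candidate 1 (24 nt, A=5 T=8 G=6 C=5): length 24 ✓; longest run = 3 ✓; GC 11/24 = 45.8% ✓ — passes.
Candidate 2 (21 nt, A=7 T=7 G=4 C=3): length 21 ✓; longest run = 3 ✓; GC 7/21 = 33.3%, outside 34.2–53.4% ✗ — fails.
Candidate 3 (26 nt, A=7 T=3 G=11 C=5): length 26, outside 19–24 ✗; longest run = 3 ✓; GC 16/26 = 61.5%, outside 34.2–53.4% ✗ — fails.
Candidate 4 (25 nt, A=8 T=6 G=8 C=3): length 25, outside 19–24 ✗; longest run = 3 ✓; GC 11/25 = 44.0% ✓ — fails.

Candidate 1 only.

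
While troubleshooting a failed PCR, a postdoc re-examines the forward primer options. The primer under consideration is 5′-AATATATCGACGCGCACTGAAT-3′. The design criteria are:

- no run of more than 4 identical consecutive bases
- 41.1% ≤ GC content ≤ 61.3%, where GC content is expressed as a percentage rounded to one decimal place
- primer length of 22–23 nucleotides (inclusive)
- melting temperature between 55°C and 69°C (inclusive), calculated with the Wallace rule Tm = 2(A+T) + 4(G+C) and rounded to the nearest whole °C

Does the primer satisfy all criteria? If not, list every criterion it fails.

Base counts: A=8, T=5, G=4, C=5 (length 22).
homopolymer run: longest run = 2 ✓
GC content: GC 9/22 = 40.9%, outside 41.1–61.3% ✗
length: length 22 ✓
Tm: Tm = 2·13 + 4·9 = 62°C ✓

Fails: GC content.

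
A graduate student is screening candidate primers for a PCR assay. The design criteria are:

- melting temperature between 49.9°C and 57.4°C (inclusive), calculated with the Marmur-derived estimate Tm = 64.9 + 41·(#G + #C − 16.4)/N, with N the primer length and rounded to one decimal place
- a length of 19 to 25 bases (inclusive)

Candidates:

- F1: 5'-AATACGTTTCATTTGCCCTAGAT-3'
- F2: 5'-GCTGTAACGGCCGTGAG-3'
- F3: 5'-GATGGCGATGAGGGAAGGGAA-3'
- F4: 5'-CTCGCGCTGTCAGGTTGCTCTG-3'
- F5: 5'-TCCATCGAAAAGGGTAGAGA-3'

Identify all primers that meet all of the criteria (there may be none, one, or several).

F1 and F3.

F1 (23 nt, A=6 T=9 G=3 C=5): Tm = 64.9 + 41·(8 − 16.4)/23 = 49.9°C ✓; length 23 ✓ — passes.
F2 (17 nt, A=3 T=3 G=7 C=4): Tm = 64.9 + 41·(11 − 16.4)/17 = 51.9°C ✓; length 17, outside 19–25 ✗ — fails.
F3 (21 nt, A=7 T=2 G=11 C=1): Tm = 64.9 + 41·(12 − 16.4)/21 = 56.3°C ✓; length 21 ✓ — passes.
F4 (22 nt, A=1 T=7 G=7 C=7): Tm = 64.9 + 41·(14 − 16.4)/22 = 60.4°C, outside 49.9–57.4°C ✗; length 22 ✓ — fails.
F5 (20 nt, A=8 T=3 G=6 C=3): Tm = 64.9 + 41·(9 − 16.4)/20 = 49.7°C, outside 49.9–57.4°C ✗; length 20 ✓ — fails.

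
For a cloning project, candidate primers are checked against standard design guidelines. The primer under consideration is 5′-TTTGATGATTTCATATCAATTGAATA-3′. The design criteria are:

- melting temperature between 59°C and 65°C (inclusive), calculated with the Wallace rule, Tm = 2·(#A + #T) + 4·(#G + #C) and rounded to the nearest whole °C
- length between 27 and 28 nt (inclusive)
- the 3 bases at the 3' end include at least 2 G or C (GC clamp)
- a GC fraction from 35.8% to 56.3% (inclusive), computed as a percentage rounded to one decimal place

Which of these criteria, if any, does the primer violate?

Fails: length, GC clamp, GC content.

Base counts: A=9, T=12, G=3, C=2 (length 26).
Tm: Tm = 2·21 + 4·5 = 62°C ✓
length: length 26, outside 27–28 ✗
GC clamp: 3' end ATA has 0 G/C, need ≥2 ✗
GC content: GC 5/26 = 19.2%, outside 35.8–56.3% ✗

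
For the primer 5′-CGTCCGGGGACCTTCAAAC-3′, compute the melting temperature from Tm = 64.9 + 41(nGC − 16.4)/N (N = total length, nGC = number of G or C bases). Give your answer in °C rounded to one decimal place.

Base counts: A=4, T=3, G=5, C=7; G+C = 12, N = 19.
Tm = 64.9 + 41·(12 − 16.4)/19 = 64.9 + -180.40/19 = 55.4°C.

55.4°C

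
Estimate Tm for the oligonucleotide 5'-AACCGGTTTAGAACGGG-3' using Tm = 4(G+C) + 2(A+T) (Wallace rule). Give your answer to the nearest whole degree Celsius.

52°C

Base counts: A=5, T=3, G=6, C=3 (length 17).
Tm = 2·(5+3) + 4·(6+3) = 2·8 + 4·9 = 16 + 36 = 52°C.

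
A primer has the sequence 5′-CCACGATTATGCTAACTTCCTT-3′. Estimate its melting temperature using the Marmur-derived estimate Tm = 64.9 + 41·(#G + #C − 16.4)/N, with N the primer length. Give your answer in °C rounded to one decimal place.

51.1°C

Base counts: A=5, T=8, G=2, C=7; G+C = 9, N = 22.
Tm = 64.9 + 41·(9 − 16.4)/22 = 64.9 + -303.40/22 = 51.1°C.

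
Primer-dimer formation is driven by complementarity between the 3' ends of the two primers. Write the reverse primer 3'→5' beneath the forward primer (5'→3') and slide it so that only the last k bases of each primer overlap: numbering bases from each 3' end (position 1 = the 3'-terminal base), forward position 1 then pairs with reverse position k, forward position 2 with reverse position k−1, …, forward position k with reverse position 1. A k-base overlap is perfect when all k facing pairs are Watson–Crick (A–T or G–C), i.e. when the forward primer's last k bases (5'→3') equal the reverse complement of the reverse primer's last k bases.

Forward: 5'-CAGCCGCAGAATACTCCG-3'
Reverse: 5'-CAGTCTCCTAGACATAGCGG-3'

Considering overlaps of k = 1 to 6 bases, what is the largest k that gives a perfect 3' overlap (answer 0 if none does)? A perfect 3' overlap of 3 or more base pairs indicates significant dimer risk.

Longest perfect overlap: 3 complementary base pairs; significant dimer risk (threshold 3).

Last 6 bases (5'→3') — forward …ACTCCG, reverse …TAGCGG.
Reverse complement of the reverse primer's last 6 bases: CCGCTA; its first k bases are the reverse complement of the reverse primer's last k bases, so a perfect k-base overlap needs the forward primer's last k bases to equal them.
Comparing (forward last k vs required): k=1: G vs C ✗; k=2: CG vs CC ✗; k=3: CCG vs CCG ✓; k=4: TCCG vs CCGC ✗; k=5: CTCCG vs CCGCT ✗; k=6: ACTCCG vs CCGCTA ✗.
Only k = 3 is perfect, so the longest perfect 3' overlap is 3.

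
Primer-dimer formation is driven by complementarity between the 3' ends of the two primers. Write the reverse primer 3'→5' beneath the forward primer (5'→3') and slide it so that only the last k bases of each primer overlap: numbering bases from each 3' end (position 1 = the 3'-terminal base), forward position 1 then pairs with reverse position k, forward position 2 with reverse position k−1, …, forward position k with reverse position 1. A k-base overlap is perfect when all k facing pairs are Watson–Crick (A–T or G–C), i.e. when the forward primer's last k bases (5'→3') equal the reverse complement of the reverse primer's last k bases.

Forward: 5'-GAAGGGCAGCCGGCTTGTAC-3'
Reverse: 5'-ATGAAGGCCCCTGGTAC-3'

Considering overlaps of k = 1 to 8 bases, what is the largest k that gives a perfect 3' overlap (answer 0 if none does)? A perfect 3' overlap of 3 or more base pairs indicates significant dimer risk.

Longest perfect overlap: 4 complementary base pairs; significant dimer risk (threshold 3).

Last 8 bases (5'→3') — forward …GCTTGTAC, reverse …CCTGGTAC.
Reverse complement of the reverse primer's last 8 bases: GTACCAGG; its first k bases are the reverse complement of the reverse primer's last k bases, so a perfect k-base overlap needs the forward primer's last k bases to equal them.
Comparing (forward last k vs required): k=1: C vs G ✗; k=2: AC vs GT ✗; k=3: TAC vs GTA ✗; k=4: GTAC vs GTAC ✓; k=5: TGTAC vs GTACC ✗; k=6: TTGTAC vs GTACCA ✗; k=7: CTTGTAC vs GTACCAG ✗; k=8: GCTTGTAC vs GTACCAGG ✗.
Only k = 4 is perfect, so the longest perfect 3' overlap is 4.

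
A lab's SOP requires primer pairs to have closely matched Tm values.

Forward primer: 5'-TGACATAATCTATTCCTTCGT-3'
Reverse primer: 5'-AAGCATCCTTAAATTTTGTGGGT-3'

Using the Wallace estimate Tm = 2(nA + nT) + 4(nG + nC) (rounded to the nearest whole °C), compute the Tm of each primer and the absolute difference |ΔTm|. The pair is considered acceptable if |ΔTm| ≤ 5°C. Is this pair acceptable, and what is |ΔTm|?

Forward: A=5 T=9 G=2 C=5 → Tm = 2·14 + 4·7 = 56°C.
Reverse: A=6 T=9 G=5 C=3 → Tm = 2·15 + 4·8 = 62°C.
|ΔTm| = |56 − 62| = 6°C, > 5°C.

|ΔTm| = 6°C; the pair is not acceptable.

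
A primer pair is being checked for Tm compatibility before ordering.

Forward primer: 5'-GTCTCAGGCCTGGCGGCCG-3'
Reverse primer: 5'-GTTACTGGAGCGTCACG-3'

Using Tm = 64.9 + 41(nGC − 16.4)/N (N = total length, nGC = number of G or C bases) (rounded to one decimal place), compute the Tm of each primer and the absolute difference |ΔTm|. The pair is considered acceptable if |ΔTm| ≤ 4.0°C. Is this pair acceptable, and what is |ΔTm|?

|ΔTm| = 12.4°C; the pair is not acceptable.

Forward: G+C = 15, N = 19 → Tm = 64.9 + 41·(15 − 16.4)/19 = 61.9°C.
Reverse: G+C = 10, N = 17 → Tm = 64.9 + 41·(10 − 16.4)/17 = 49.5°C.
|ΔTm| = |61.9 − 49.5| = 12.4°C, > 4.0°C.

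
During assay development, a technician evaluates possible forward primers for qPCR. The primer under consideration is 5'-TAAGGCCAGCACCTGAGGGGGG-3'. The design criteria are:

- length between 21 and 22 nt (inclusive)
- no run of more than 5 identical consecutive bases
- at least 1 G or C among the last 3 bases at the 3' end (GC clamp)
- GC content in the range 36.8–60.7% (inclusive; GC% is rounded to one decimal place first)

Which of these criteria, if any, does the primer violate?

Base counts: A=5, T=2, G=10, C=5 (length 22).
length: length 22 ✓
homopolymer run: longest run = 6, exceeds 5 ✗
GC clamp: 3' end GGG has 3 G/C ✓
GC content: GC 15/22 = 68.2%, outside 36.8–60.7% ✗

Fails: homopolymer run, GC content.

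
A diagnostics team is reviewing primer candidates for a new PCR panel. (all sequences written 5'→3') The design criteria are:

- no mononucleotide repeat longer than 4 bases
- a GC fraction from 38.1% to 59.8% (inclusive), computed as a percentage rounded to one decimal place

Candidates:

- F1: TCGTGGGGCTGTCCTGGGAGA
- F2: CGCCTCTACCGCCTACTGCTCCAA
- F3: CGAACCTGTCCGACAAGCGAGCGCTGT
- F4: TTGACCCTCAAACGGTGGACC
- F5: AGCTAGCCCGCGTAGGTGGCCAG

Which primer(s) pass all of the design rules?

F4 only.

F1 (21 nt, A=2 T=5 G=10 C=4): longest run = 4 ✓; GC 14/21 = 66.7%, outside 38.1–59.8% ✗ — fails.
F2 (24 nt, A=4 T=5 G=3 C=12): longest run = 2 ✓; GC 15/24 = 62.5%, outside 38.1–59.8% ✗ — fails.
F3 (27 nt, A=6 T=4 G=8 C=9): longest run = 2 ✓; GC 17/27 = 63.0%, outside 38.1–59.8% ✗ — fails.
F4 (21 nt, A=5 T=4 G=5 C=7): longest run = 3 ✓; GC 12/21 = 57.1% ✓ — passes.
F5 (23 nt, A=4 T=3 G=9 C=7): longest run = 3 ✓; GC 16/23 = 69.6%, outside 38.1–59.8% ✗ — fails.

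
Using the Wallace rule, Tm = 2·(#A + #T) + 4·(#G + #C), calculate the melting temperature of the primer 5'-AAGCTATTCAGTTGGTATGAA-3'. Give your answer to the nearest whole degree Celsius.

56°C

Base counts: A=7, T=7, G=5, C=2 (length 21).
Tm = 2·(7+7) + 4·(5+2) = 2·14 + 4·7 = 28 + 28 = 56°C.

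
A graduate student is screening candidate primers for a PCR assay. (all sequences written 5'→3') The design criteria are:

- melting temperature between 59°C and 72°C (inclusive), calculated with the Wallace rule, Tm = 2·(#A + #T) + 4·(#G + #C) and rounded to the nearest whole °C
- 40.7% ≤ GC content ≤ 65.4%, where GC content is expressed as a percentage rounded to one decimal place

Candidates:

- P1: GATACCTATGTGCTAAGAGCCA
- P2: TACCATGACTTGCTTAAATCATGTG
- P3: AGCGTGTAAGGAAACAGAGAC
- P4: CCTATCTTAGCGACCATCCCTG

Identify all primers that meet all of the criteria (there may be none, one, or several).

P1, P3 and P4.

P1 (22 nt, A=7 T=5 G=5 C=5): Tm = 2·12 + 4·10 = 64°C ✓; GC 10/22 = 45.5% ✓ — passes.
P2 (25 nt, A=7 T=9 G=4 C=5): Tm = 2·16 + 4·9 = 68°C ✓; GC 9/25 = 36.0%, outside 40.7–65.4% ✗ — fails.
P3 (21 nt, A=9 T=2 G=7 C=3): Tm = 2·11 + 4·10 = 62°C ✓; GC 10/21 = 47.6% ✓ — passes.
P4 (22 nt, A=4 T=6 G=3 C=9): Tm = 2·10 + 4·12 = 68°C ✓; GC 12/22 = 54.5% ✓ — passes.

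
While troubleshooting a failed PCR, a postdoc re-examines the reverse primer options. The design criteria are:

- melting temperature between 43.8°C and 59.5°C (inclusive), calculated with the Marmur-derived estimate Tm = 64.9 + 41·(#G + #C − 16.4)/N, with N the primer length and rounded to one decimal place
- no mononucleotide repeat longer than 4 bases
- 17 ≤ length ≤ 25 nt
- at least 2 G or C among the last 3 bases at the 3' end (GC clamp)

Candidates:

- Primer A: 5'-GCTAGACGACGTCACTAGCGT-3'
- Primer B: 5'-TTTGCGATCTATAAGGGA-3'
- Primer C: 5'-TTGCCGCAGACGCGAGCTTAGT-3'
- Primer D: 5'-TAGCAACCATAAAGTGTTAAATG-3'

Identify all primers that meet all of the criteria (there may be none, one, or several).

Primer A (21 nt, A=5 T=4 G=6 C=6): Tm = 64.9 + 41·(12 − 16.4)/21 = 56.3°C ✓; longest run = 1 ✓; length 21 ✓; 3' end CGT has 2 G/C ✓ — passes.
Primer B (18 nt, A=5 T=6 G=5 C=2): Tm = 64.9 + 41·(7 − 16.4)/18 = 43.5°C, outside 43.8–59.5°C ✗; longest run = 3 ✓; length 18 ✓; 3' end GGA has 2 G/C ✓ — fails.
Primer C (22 nt, A=4 T=5 G=7 C=6): Tm = 64.9 + 41·(13 − 16.4)/22 = 58.6°C ✓; longest run = 2 ✓; length 22 ✓; 3' end AGT has 1 G/C, need ≥2 ✗ — fails.
Primer D (23 nt, A=10 T=6 G=4 C=3): Tm = 64.9 + 41·(7 − 16.4)/23 = 48.1°C ✓; longest run = 3 ✓; length 23 ✓; 3' end ATG has 1 G/C, need ≥2 ✗ — fails.

Primer A only.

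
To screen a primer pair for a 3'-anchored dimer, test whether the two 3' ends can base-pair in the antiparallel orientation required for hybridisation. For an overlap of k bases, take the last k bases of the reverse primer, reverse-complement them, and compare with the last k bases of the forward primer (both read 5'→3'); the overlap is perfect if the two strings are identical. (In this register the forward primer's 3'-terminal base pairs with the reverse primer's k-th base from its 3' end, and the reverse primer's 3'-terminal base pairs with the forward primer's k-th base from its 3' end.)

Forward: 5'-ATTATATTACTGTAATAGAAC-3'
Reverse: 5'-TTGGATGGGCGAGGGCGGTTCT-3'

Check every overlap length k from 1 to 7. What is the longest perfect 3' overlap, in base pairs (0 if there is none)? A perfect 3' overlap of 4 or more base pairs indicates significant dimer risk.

Last 7 bases (5'→3') — forward …ATAGAAC, reverse …CGGTTCT.
Reverse complement of the reverse primer's last 7 bases: AGAACCG; its first k bases are the reverse complement of the reverse primer's last k bases, so a perfect k-base overlap needs the forward primer's last k bases to equal them.
Comparing (forward last k vs required): k=1: C vs A ✗; k=2: AC vs AG ✗; k=3: AAC vs AGA ✗; k=4: GAAC vs AGAA ✗; k=5: AGAAC vs AGAAC ✓; k=6: TAGAAC vs AGAACC ✗; k=7: ATAGAAC vs AGAACCG ✗.
Only k = 5 is perfect, so the longest perfect 3' overlap is 5.

Longest perfect overlap: 5 complementary base pairs; significant dimer risk (threshold 4).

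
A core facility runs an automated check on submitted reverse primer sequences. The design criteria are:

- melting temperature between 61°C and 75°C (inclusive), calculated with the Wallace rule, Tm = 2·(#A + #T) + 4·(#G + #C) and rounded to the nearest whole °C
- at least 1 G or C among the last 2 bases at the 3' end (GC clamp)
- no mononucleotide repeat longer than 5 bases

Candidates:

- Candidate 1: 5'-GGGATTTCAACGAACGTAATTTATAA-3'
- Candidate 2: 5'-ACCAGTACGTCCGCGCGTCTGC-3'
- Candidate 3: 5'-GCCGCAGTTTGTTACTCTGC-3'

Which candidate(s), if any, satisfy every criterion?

Candidate 1 (26 nt, A=10 T=8 G=5 C=3): Tm = 2·18 + 4·8 = 68°C ✓; 3' end AA has 0 G/C, need ≥1 ✗; longest run = 3 ✓ — fails.
Candidate 2 (22 nt, A=3 T=4 G=6 C=9): Tm = 2·7 + 4·15 = 74°C ✓; 3' end GC has 2 G/C ✓; longest run = 2 ✓ — passes.
Candidate 3 (20 nt, A=2 T=7 G=5 C=6): Tm = 2·9 + 4·11 = 62°C ✓; 3' end GC has 2 G/C ✓; longest run = 3 ✓ — passes.

Candidate 2 and Candidate 3.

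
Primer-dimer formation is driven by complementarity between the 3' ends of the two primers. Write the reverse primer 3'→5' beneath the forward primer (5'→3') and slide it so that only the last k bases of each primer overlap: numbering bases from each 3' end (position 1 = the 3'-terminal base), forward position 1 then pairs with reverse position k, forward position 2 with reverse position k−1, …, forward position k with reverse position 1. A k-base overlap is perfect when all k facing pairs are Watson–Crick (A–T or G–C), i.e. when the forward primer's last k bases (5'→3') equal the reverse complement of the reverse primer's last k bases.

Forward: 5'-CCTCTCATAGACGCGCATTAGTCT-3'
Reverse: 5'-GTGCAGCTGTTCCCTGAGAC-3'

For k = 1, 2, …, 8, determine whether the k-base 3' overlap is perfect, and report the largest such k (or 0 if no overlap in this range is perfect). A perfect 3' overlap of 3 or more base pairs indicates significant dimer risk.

Last 8 bases (5'→3') — forward …ATTAGTCT, reverse …CCTGAGAC.
Reverse complement of the reverse primer's last 8 bases: GTCTCAGG; its first k bases are the reverse complement of the reverse primer's last k bases, so a perfect k-base overlap needs the forward primer's last k bases to equal them.
Comparing (forward last k vs required): k=1: T vs G ✗; k=2: CT vs GT ✗; k=3: TCT vs GTC ✗; k=4: GTCT vs GTCT ✓; k=5: AGTCT vs GTCTC ✗; k=6: TAGTCT vs GTCTCA ✗; k=7: TTAGTCT vs GTCTCAG ✗; k=8: ATTAGTCT vs GTCTCAGG ✗.
Only k = 4 is perfect, so the longest perfect 3' overlap is 4.

Longest perfect overlap: 4 complementary base pairs; significant dimer risk (threshold 3).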